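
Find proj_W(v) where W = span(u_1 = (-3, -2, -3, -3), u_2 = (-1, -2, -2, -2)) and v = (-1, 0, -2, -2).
proj_W(v) = (-11/7, -6/7, -10/7, -10/7)

Set up U = [u_1 | ... | u_2] ∈ R^(4×2). The projector onto W = col(U) is P = U (U^T U)^(-1) U^T.
Compute U^T U =
  [31, 19]
  [19, 13],
and U^T v = (15, 9).
Solve U^T U · c = U^T v for the coefficients: c = (4/7, -1/7). The projection is proj_W(v) = U c.
Check: (v - proj_W(v)) · u_1 = 0  (should be 0).
Check: (v - proj_W(v)) · u_2 = 0  (should be 0).
Result: proj_W(v) = (-11/7, -6/7, -10/7, -10/7).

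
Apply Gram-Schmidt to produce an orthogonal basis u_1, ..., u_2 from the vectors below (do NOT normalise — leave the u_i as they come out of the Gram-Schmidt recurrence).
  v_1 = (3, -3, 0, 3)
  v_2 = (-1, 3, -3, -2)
Orthogonal basis:
  u_1 = (3, -3, 0, 3)
  u_2 = (1, 1, -3, 0)

Apply the Gram-Schmidt recurrence
  u_1 = v_1
  u_i = v_i − Σ_{j<i} ((v_i · u_j) / (u_j · u_j)) · u_j.

Step by step this gives:
  u_1 = (3, -3, 0, 3)
  u_2 = (1, 1, -3, 0)

Orthogonality check:
  u_2 · u_1 = 0 (should be 0)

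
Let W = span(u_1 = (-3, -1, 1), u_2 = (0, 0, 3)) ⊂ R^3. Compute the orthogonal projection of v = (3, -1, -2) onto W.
proj_W(v) = (12/5, 4/5, -2)

Set up U = [u_1 | ... | u_2] ∈ R^(3×2). The projector onto W = col(U) is P = U (U^T U)^(-1) U^T.
Compute U^T U =
  [11, 3]
  [3, 9],
and U^T v = (-10, -6).
Solve U^T U · c = U^T v for the coefficients: c = (-4/5, -2/5). The projection is proj_W(v) = U c.
Check: (v - proj_W(v)) · u_1 = 0  (should be 0).
Check: (v - proj_W(v)) · u_2 = 0  (should be 0).
Result: proj_W(v) = (12/5, 4/5, -2).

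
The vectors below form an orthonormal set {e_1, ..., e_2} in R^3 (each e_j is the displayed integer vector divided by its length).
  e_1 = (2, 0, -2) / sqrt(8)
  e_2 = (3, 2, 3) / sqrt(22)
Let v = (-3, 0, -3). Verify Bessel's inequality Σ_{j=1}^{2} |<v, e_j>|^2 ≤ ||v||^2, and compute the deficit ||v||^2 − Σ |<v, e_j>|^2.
Σ |<v, e_j>|^2 = 162/11; ||v||^2 = 18; deficit = 36/11

Write each e_j = u_j / sqrt(<u_j, u_j>) where u_j is the displayed integer vector. Then <v, e_j> = <v, u_j> / sqrt(<u_j, u_j>), so |<v, e_j>|^2 = <v, u_j>^2 / <u_j, u_j>.
Coefficients: <v, e_1> = 0/sqrt(8), <v, e_2> = -18/sqrt(22).
Square and sum: Σ |<v, e_j>|^2 = 162/11.
Compute ||v||^2 = v·v = 18.
Deficit = 18 − 162/11 = 36/11 ≥ 0, confirming Bessel's inequality. (The deficit equals ||v − Σ <v,e_j> e_j||^2, the squared distance from v to span{e_j}.)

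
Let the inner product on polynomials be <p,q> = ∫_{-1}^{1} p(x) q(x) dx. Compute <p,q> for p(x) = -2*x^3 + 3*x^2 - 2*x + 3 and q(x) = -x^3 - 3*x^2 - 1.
<p,q> = -568/35

Expand the product: p(x)·q(x) = 2*x^6 + 3*x^5 - 7*x^4 + 5*x^3 - 12*x^2 + 2*x - 3.
∫_{-1}^{1} of each monomial x^k gives [2/(k+1) if k even, 0 if k odd]. Integrating term-by-term (or equivalently evaluating the antiderivative F(x) = 2*x^7/7 + x^6/2 - 7*x^5/5 + 5*x^4/4 - 4*x^3 + x^2 - 3*x at the endpoints):
  F(1) − F(−1) = -751/140 − (1521/140) = -568/35.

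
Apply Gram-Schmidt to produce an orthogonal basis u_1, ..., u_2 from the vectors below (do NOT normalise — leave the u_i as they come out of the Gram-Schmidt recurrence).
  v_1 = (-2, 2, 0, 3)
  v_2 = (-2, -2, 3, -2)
Orthogonal basis:
  u_1 = (-2, 2, 0, 3)
  u_2 = (-46/17, -22/17, 3, -16/17)

Apply the Gram-Schmidt recurrence
  u_1 = v_1
  u_i = v_i − Σ_{j<i} ((v_i · u_j) / (u_j · u_j)) · u_j.

Step by step this gives:
  u_1 = (-2, 2, 0, 3)
  u_2 = (-46/17, -22/17, 3, -16/17)

Orthogonality check:
  u_2 · u_1 = 0 (should be 0)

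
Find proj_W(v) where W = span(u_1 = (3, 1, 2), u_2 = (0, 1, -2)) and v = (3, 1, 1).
proj_W(v) = (171/61, 79/61, 70/61)

Set up U = [u_1 | ... | u_2] ∈ R^(3×2). The projector onto W = col(U) is P = U (U^T U)^(-1) U^T.
Compute U^T U =
  [14, -3]
  [-3, 5],
and U^T v = (12, -1).
Solve U^T U · c = U^T v for the coefficients: c = (57/61, 22/61). The projection is proj_W(v) = U c.
Check: (v - proj_W(v)) · u_1 = 0  (should be 0).
Check: (v - proj_W(v)) · u_2 = 0  (should be 0).
Result: proj_W(v) = (171/61, 79/61, 70/61).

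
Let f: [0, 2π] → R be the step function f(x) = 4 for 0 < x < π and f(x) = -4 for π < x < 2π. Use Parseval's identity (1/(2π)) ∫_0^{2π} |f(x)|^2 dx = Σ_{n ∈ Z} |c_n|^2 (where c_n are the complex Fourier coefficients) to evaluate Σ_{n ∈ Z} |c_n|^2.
Σ |c_n|^2 = 16

Parseval equates the L^2 energy of f (normalised by 1/(2π)) with the ℓ^2 sum of its Fourier coefficients: (1/(2π)) ∫_0^{2π} |f|^2 = Σ |c_n|^2.
Compute the left side: (1/(2π)) [∫_0^π 4^2 dx + ∫_π^{2π} (-4)^2 dx] = (1/(2π)) · (16π + 16π) = (16 + 16)/2 = 16.
So Σ_{n ∈ Z} |c_n|^2 = 16.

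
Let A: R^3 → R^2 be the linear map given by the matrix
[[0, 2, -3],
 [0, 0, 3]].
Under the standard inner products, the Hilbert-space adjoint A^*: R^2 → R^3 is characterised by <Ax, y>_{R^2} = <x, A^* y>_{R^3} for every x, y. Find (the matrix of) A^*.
A^* = A^T =
[[0, 0],
 [2, 0],
 [-3, 3]]

For real matrices with standard dot products, the defining identity <Ax, y> = <x, A^* y> gives (Ax)^T y = x^T (A^*) y, i.e. x^T A^T y = x^T (A^*) y. Since this holds for all x, y, we must have A^* = A^T. Therefore
A^* =
[[0, 0],
 [2, 0],
 [-3, 3]].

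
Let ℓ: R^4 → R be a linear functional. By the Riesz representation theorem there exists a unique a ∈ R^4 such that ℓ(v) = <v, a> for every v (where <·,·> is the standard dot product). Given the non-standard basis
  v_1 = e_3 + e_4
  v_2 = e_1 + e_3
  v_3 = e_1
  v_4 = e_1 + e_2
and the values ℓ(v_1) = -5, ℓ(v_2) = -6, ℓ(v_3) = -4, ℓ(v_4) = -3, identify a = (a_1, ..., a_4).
a = (-4, 1, -2, -3)

Write a = (a_1, ..., a_4) in the standard basis. For each basis vector v_i, ℓ(v_i) = <v_i, a> is a linear equation in the a_j's. Collect the n equations into a matrix system V a = ℓ, where row i of V is v_i (expressed in the standard basis). Since V is invertible (lower-triangular with 1s on the diagonal, up to permutation), solve by back-substitution:
  V =
[[0, 0, 1, 1],
 [1, 0, 1, 0],
 [1, 0, 0, 0],
 [1, 1, 0, 0]]
  V a = (-5, -6, -4, -3)
Solving gives a = (-4, 1, -2, -3).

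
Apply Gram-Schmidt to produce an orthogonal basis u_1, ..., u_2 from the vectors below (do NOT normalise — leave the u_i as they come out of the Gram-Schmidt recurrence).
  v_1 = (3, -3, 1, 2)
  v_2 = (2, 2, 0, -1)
Orthogonal basis:
  u_1 = (3, -3, 1, 2)
  u_2 = (52/23, 40/23, 2/23, -19/23)

Apply the Gram-Schmidt recurrence
  u_1 = v_1
  u_i = v_i − Σ_{j<i} ((v_i · u_j) / (u_j · u_j)) · u_j.

Step by step this gives:
  u_1 = (3, -3, 1, 2)
  u_2 = (52/23, 40/23, 2/23, -19/23)

Orthogonality check:
  u_2 · u_1 = 0 (should be 0)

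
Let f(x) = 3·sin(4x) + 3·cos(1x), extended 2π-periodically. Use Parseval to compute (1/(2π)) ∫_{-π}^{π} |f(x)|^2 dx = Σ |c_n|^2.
Σ |c_n|^2 = 9

Expand |f|^2 and use orthogonality of {sin(nx), cos(mx)} on [-π, π]:
  ∫_{-π}^{π} sin(nx)^2 dx = π, ∫ cos(mx)^2 dx = π, and cross terms integrate to 0.
So ∫_{-π}^{π} f(x)^2 dx = 3^2 · π + 3^2 · π = (9 + 9)π.
Divide by 2π: (9 + 9)/2 = 9.
By Parseval, this equals Σ |c_n|^2.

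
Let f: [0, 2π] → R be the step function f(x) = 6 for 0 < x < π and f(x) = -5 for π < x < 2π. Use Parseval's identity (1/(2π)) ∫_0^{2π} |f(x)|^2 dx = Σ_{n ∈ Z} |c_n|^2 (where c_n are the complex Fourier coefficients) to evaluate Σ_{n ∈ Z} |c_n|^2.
Σ |c_n|^2 = 61/2

Parseval equates the L^2 energy of f (normalised by 1/(2π)) with the ℓ^2 sum of its Fourier coefficients: (1/(2π)) ∫_0^{2π} |f|^2 = Σ |c_n|^2.
Compute the left side: (1/(2π)) [∫_0^π 6^2 dx + ∫_π^{2π} (-5)^2 dx] = (1/(2π)) · (36π + 25π) = (36 + 25)/2 = 61/2.
So Σ_{n ∈ Z} |c_n|^2 = 61/2.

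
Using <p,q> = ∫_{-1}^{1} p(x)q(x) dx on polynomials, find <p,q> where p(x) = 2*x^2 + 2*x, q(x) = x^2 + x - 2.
<p,q> = -8/15

Expand the product: p(x)·q(x) = 2*x^4 + 4*x^3 - 2*x^2 - 4*x.
∫_{-1}^{1} of each monomial x^k gives [2/(k+1) if k even, 0 if k odd]. Integrating term-by-term (or equivalently evaluating the antiderivative F(x) = 2*x^5/5 + x^4 - 2*x^3/3 - 2*x^2 at the endpoints):
  F(1) − F(−1) = -19/15 − (-11/15) = -8/15.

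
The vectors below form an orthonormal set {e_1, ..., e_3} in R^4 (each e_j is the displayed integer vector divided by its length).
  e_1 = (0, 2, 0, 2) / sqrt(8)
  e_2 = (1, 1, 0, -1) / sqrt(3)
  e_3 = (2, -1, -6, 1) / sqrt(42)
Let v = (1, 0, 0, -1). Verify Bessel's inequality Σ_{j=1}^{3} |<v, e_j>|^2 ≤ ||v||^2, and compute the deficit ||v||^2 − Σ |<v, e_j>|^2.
Σ |<v, e_j>|^2 = 13/7; ||v||^2 = 2; deficit = 1/7

Write each e_j = u_j / sqrt(<u_j, u_j>) where u_j is the displayed integer vector. Then <v, e_j> = <v, u_j> / sqrt(<u_j, u_j>), so |<v, e_j>|^2 = <v, u_j>^2 / <u_j, u_j>.
Coefficients: <v, e_1> = -2/sqrt(8), <v, e_2> = 2/sqrt(3), <v, e_3> = 1/sqrt(42).
Square and sum: Σ |<v, e_j>|^2 = 13/7.
Compute ||v||^2 = v·v = 2.
Deficit = 2 − 13/7 = 1/7 ≥ 0, confirming Bessel's inequality. (The deficit equals ||v − Σ <v,e_j> e_j||^2, the squared distance from v to span{e_j}.)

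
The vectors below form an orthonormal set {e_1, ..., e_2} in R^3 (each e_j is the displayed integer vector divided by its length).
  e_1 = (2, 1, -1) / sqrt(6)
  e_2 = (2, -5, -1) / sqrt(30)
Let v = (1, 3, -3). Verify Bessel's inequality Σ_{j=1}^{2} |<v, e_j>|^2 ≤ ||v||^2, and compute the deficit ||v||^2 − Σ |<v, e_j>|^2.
Σ |<v, e_j>|^2 = 14; ||v||^2 = 19; deficit = 5

Write each e_j = u_j / sqrt(<u_j, u_j>) where u_j is the displayed integer vector. Then <v, e_j> = <v, u_j> / sqrt(<u_j, u_j>), so |<v, e_j>|^2 = <v, u_j>^2 / <u_j, u_j>.
Coefficients: <v, e_1> = 8/sqrt(6), <v, e_2> = -10/sqrt(30).
Square and sum: Σ |<v, e_j>|^2 = 14.
Compute ||v||^2 = v·v = 19.
Deficit = 19 − 14 = 5 ≥ 0, confirming Bessel's inequality. (The deficit equals ||v − Σ <v,e_j> e_j||^2, the squared distance from v to span{e_j}.)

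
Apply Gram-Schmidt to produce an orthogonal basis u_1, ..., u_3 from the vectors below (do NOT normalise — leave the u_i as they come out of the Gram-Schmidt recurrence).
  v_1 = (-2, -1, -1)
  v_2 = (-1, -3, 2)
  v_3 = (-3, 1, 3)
Orthogonal basis:
  u_1 = (-2, -1, -1)
  u_2 = (0, -5/2, 5/2)
  u_3 = (-7/3, 7/3, 7/3)

Apply the Gram-Schmidt recurrence
  u_1 = v_1
  u_i = v_i − Σ_{j<i} ((v_i · u_j) / (u_j · u_j)) · u_j.

Step by step this gives:
  u_1 = (-2, -1, -1)
  u_2 = (0, -5/2, 5/2)
  u_3 = (-7/3, 7/3, 7/3)

Orthogonality check:
  u_2 · u_1 = 0 (should be 0)
  u_3 · u_1 = 0 (should be 0)
  u_3 · u_2 = 0 (should be 0)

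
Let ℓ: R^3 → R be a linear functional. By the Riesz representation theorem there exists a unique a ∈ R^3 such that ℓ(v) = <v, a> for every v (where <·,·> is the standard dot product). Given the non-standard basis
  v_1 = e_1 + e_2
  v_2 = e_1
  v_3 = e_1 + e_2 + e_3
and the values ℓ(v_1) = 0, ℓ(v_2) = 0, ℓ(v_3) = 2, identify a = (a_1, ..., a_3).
a = (0, 0, 2)

Write a = (a_1, ..., a_3) in the standard basis. For each basis vector v_i, ℓ(v_i) = <v_i, a> is a linear equation in the a_j's. Collect the n equations into a matrix system V a = ℓ, where row i of V is v_i (expressed in the standard basis). Since V is invertible (lower-triangular with 1s on the diagonal, up to permutation), solve by back-substitution:
  V =
[[1, 1, 0],
 [1, 0, 0],
 [1, 1, 1]]
  V a = (0, 0, 2)
Solving gives a = (0, 0, 2).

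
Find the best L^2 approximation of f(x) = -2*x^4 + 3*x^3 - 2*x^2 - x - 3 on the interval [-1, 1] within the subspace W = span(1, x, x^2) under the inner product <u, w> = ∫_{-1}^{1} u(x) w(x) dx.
g(x) = -26*x^2/7 + 4*x/5 - 99/35

The best approximation g ∈ W is the orthogonal projection of f onto W. Writing g = a_0 + a_1 x + a_2 x^2, the coefficients solve the normal equations G · a = b where
  G_{ij} = <φ_i, φ_j> and b_i = <f, φ_i>, with φ_0 = 1, φ_1 = x, φ_2 = x^2.
G =
  [2, 0, 2/3]
  [0, 2/3, 0]
  [2/3, 0, 2/5],
b = (-122/15, 8/15, -118/35).
Solving gives a_0 = -99/35, a_1 = 4/5, a_2 = -26/7, so
  g(x) = -26*x^2/7 + 4*x/5 - 99/35.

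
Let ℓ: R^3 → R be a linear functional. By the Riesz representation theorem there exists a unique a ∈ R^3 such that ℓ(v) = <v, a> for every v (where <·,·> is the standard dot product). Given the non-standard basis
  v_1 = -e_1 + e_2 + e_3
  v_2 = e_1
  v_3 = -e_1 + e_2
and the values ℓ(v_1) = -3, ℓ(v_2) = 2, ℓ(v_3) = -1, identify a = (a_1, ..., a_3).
a = (2, 1, -2)

Write a = (a_1, ..., a_3) in the standard basis. For each basis vector v_i, ℓ(v_i) = <v_i, a> is a linear equation in the a_j's. Collect the n equations into a matrix system V a = ℓ, where row i of V is v_i (expressed in the standard basis). Since V is invertible (lower-triangular with 1s on the diagonal, up to permutation), solve by back-substitution:
  V =
[[-1, 1, 1],
 [1, 0, 0],
 [-1, 1, 0]]
  V a = (-3, 2, -1)
Solving gives a = (2, 1, -2).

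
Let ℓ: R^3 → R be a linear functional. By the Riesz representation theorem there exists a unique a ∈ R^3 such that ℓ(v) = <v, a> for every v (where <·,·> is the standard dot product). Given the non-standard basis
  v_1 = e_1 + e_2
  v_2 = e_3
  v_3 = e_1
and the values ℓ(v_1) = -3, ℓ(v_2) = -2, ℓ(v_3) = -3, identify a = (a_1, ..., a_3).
a = (-3, 0, -2)

Write a = (a_1, ..., a_3) in the standard basis. For each basis vector v_i, ℓ(v_i) = <v_i, a> is a linear equation in the a_j's. Collect the n equations into a matrix system V a = ℓ, where row i of V is v_i (expressed in the standard basis). Since V is invertible (lower-triangular with 1s on the diagonal, up to permutation), solve by back-substitution:
  V =
[[1, 1, 0],
 [0, 0, 1],
 [1, 0, 0]]
  V a = (-3, -2, -3)
Solving gives a = (-3, 0, -2).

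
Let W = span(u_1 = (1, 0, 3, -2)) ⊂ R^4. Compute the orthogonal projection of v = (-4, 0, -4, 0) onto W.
proj_W(v) = (-8/7, 0, -24/7, 16/7)

Set up U = [u_1 | ... | u_1] ∈ R^(4×1). The projector onto W = col(U) is P = U (U^T U)^(-1) U^T.
Compute U^T U =
  [14],
and U^T v = (-16).
Solve U^T U · c = U^T v for the coefficients: c = (-8/7). The projection is proj_W(v) = U c.
Check: (v - proj_W(v)) · u_1 = 0  (should be 0).
Result: proj_W(v) = (-8/7, 0, -24/7, 16/7).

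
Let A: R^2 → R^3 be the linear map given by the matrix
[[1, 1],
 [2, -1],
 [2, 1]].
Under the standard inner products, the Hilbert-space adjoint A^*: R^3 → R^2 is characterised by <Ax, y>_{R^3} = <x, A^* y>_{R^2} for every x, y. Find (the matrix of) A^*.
A^* = A^T =
[[1, 2, 2],
 [1, -1, 1]]

For real matrices with standard dot products, the defining identity <Ax, y> = <x, A^* y> gives (Ax)^T y = x^T (A^*) y, i.e. x^T A^T y = x^T (A^*) y. Since this holds for all x, y, we must have A^* = A^T. Therefore
A^* =
[[1, 2, 2],
 [1, -1, 1]].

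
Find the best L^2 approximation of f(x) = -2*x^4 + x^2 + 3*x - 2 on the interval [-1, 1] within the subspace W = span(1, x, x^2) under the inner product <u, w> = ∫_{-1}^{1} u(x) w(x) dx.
g(x) = -5*x^2/7 + 3*x - 64/35

The best approximation g ∈ W is the orthogonal projection of f onto W. Writing g = a_0 + a_1 x + a_2 x^2, the coefficients solve the normal equations G · a = b where
  G_{ij} = <φ_i, φ_j> and b_i = <f, φ_i>, with φ_0 = 1, φ_1 = x, φ_2 = x^2.
G =
  [2, 0, 2/3]
  [0, 2/3, 0]
  [2/3, 0, 2/5],
b = (-62/15, 2, -158/105).
Solving gives a_0 = -64/35, a_1 = 3, a_2 = -5/7, so
  g(x) = -5*x^2/7 + 3*x - 64/35.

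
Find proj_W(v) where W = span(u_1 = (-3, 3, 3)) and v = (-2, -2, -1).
proj_W(v) = (1/3, -1/3, -1/3)

Set up U = [u_1 | ... | u_1] ∈ R^(3×1). The projector onto W = col(U) is P = U (U^T U)^(-1) U^T.
Compute U^T U =
  [27],
and U^T v = (-3).
Solve U^T U · c = U^T v for the coefficients: c = (-1/9). The projection is proj_W(v) = U c.
Check: (v - proj_W(v)) · u_1 = 0  (should be 0).
Result: proj_W(v) = (1/3, -1/3, -1/3).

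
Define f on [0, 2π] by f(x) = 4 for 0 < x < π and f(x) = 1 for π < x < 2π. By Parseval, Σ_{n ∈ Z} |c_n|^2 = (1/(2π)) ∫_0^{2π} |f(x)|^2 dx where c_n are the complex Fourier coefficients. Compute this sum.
Σ |c_n|^2 = 17/2

Parseval equates the L^2 energy of f (normalised by 1/(2π)) with the ℓ^2 sum of its Fourier coefficients: (1/(2π)) ∫_0^{2π} |f|^2 = Σ |c_n|^2.
Compute the left side: (1/(2π)) [∫_0^π 4^2 dx + ∫_π^{2π} 1^2 dx] = (1/(2π)) · (16π + 1π) = (16 + 1)/2 = 17/2.
So Σ_{n ∈ Z} |c_n|^2 = 17/2.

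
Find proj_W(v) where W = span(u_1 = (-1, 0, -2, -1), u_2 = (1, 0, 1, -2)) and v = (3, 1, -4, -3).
proj_W(v) = (-3/7, 0, -68/35, -129/35)

Set up U = [u_1 | ... | u_2] ∈ R^(4×2). The projector onto W = col(U) is P = U (U^T U)^(-1) U^T.
Compute U^T U =
  [6, -1]
  [-1, 6],
and U^T v = (8, 5).
Solve U^T U · c = U^T v for the coefficients: c = (53/35, 38/35). The projection is proj_W(v) = U c.
Check: (v - proj_W(v)) · u_1 = 0  (should be 0).
Check: (v - proj_W(v)) · u_2 = 0  (should be 0).
Result: proj_W(v) = (-3/7, 0, -68/35, -129/35).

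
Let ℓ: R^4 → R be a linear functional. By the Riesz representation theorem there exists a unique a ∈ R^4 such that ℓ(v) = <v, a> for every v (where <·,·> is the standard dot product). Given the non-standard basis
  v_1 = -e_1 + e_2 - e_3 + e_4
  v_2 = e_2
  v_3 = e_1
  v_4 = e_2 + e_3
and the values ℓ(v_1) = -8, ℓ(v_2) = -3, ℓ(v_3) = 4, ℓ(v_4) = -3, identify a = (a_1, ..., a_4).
a = (4, -3, 0, -1)

Write a = (a_1, ..., a_4) in the standard basis. For each basis vector v_i, ℓ(v_i) = <v_i, a> is a linear equation in the a_j's. Collect the n equations into a matrix system V a = ℓ, where row i of V is v_i (expressed in the standard basis). Since V is invertible (lower-triangular with 1s on the diagonal, up to permutation), solve by back-substitution:
  V =
[[-1, 1, -1, 1],
 [0, 1, 0, 0],
 [1, 0, 0, 0],
 [0, 1, 1, 0]]
  V a = (-8, -3, 4, -3)
Solving gives a = (4, -3, 0, -1).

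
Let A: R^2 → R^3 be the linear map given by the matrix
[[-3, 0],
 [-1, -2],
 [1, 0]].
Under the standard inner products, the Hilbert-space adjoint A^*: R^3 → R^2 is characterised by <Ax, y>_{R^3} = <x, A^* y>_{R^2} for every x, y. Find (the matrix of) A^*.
A^* = A^T =
[[-3, -1, 1],
 [0, -2, 0]]

For real matrices with standard dot products, the defining identity <Ax, y> = <x, A^* y> gives (Ax)^T y = x^T (A^*) y, i.e. x^T A^T y = x^T (A^*) y. Since this holds for all x, y, we must have A^* = A^T. Therefore
A^* =
[[-3, -1, 1],
 [0, -2, 0]].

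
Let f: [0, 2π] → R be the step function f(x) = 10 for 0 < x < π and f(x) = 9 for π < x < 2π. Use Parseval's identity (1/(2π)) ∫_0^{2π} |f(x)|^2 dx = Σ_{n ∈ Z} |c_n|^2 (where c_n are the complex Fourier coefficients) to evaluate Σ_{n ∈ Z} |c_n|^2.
Σ |c_n|^2 = 181/2

Parseval equates the L^2 energy of f (normalised by 1/(2π)) with the ℓ^2 sum of its Fourier coefficients: (1/(2π)) ∫_0^{2π} |f|^2 = Σ |c_n|^2.
Compute the left side: (1/(2π)) [∫_0^π 10^2 dx + ∫_π^{2π} 9^2 dx] = (1/(2π)) · (100π + 81π) = (100 + 81)/2 = 181/2.
So Σ_{n ∈ Z} |c_n|^2 = 181/2.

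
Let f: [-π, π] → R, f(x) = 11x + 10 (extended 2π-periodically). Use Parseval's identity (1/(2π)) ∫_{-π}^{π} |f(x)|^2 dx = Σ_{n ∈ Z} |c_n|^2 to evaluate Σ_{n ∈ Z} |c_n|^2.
Σ |c_n|^2 = 121π^2/3 + 100

Expand and integrate term by term over [-π, π]:
  ∫ (11x)^2 dx = 121·(2π^3/3); ∫ 2·11·(10)·x dx = 0 (odd integrand); ∫ 10^2 dx = 100·2π.
So (1/(2π)) ∫_{-π}^{π} (11x + 10)^2 dx = 121π^2/3 + 100 = 121π^2/3 + 100.
Parseval ⇒ Σ |c_n|^2 = 121π^2/3 + 100.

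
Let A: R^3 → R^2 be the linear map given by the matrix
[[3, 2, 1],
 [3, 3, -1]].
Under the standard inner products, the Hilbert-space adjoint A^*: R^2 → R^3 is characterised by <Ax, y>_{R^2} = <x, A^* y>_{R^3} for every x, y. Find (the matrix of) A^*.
A^* = A^T =
[[3, 3],
 [2, 3],
 [1, -1]]

For real matrices with standard dot products, the defining identity <Ax, y> = <x, A^* y> gives (Ax)^T y = x^T (A^*) y, i.e. x^T A^T y = x^T (A^*) y. Since this holds for all x, y, we must have A^* = A^T. Therefore
A^* =
[[3, 3],
 [2, 3],
 [1, -1]].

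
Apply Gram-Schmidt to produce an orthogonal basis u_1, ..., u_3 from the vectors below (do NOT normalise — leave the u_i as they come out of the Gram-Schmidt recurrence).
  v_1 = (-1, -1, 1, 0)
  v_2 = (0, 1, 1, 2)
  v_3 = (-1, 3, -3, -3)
Orthogonal basis:
  u_1 = (-1, -1, 1, 0)
  u_2 = (0, 1, 1, 2)
  u_3 = (-8/3, 7/3, -1/3, -1)

Apply the Gram-Schmidt recurrence
  u_1 = v_1
  u_i = v_i − Σ_{j<i} ((v_i · u_j) / (u_j · u_j)) · u_j.

Step by step this gives:
  u_1 = (-1, -1, 1, 0)
  u_2 = (0, 1, 1, 2)
  u_3 = (-8/3, 7/3, -1/3, -1)

Orthogonality check:
  u_2 · u_1 = 0 (should be 0)
  u_3 · u_1 = 0 (should be 0)
  u_3 · u_2 = 0 (should be 0)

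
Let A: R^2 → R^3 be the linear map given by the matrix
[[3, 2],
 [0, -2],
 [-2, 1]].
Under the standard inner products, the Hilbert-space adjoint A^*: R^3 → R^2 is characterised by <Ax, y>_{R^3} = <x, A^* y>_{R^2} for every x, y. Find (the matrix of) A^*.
A^* = A^T =
[[3, 0, -2],
 [2, -2, 1]]

For real matrices with standard dot products, the defining identity <Ax, y> = <x, A^* y> gives (Ax)^T y = x^T (A^*) y, i.e. x^T A^T y = x^T (A^*) y. Since this holds for all x, y, we must have A^* = A^T. Therefore
A^* =
[[3, 0, -2],
 [2, -2, 1]].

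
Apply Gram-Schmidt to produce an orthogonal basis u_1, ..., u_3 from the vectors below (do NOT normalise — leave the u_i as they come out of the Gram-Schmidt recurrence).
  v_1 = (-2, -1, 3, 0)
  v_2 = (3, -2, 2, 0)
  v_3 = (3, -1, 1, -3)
Orthogonal basis:
  u_1 = (-2, -1, 3, 0)
  u_2 = (23/7, -13/7, 11/7, 0)
  u_3 = (4/39, 1/3, 7/39, -3)

Apply the Gram-Schmidt recurrence
  u_1 = v_1
  u_i = v_i − Σ_{j<i} ((v_i · u_j) / (u_j · u_j)) · u_j.

Step by step this gives:
  u_1 = (-2, -1, 3, 0)
  u_2 = (23/7, -13/7, 11/7, 0)
  u_3 = (4/39, 1/3, 7/39, -3)

Orthogonality check:
  u_2 · u_1 = 0 (should be 0)
  u_3 · u_1 = 0 (should be 0)
  u_3 · u_2 = 0 (should be 0)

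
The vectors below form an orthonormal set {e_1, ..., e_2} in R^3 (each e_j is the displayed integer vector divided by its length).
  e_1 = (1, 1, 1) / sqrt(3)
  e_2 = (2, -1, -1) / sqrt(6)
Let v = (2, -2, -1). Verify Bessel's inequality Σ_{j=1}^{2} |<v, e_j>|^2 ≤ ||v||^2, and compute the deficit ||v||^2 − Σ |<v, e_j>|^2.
Σ |<v, e_j>|^2 = 17/2; ||v||^2 = 9; deficit = 1/2

Write each e_j = u_j / sqrt(<u_j, u_j>) where u_j is the displayed integer vector. Then <v, e_j> = <v, u_j> / sqrt(<u_j, u_j>), so |<v, e_j>|^2 = <v, u_j>^2 / <u_j, u_j>.
Coefficients: <v, e_1> = -1/sqrt(3), <v, e_2> = 7/sqrt(6).
Square and sum: Σ |<v, e_j>|^2 = 17/2.
Compute ||v||^2 = v·v = 9.
Deficit = 9 − 17/2 = 1/2 ≥ 0, confirming Bessel's inequality. (The deficit equals ||v − Σ <v,e_j> e_j||^2, the squared distance from v to span{e_j}.)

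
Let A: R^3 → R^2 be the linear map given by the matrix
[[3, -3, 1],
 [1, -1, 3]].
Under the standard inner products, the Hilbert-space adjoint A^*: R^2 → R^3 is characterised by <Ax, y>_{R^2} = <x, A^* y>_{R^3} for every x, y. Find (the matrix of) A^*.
A^* = A^T =
[[3, 1],
 [-3, -1],
 [1, 3]]

For real matrices with standard dot products, the defining identity <Ax, y> = <x, A^* y> gives (Ax)^T y = x^T (A^*) y, i.e. x^T A^T y = x^T (A^*) y. Since this holds for all x, y, we must have A^* = A^T. Therefore
A^* =
[[3, 1],
 [-3, -1],
 [1, 3]].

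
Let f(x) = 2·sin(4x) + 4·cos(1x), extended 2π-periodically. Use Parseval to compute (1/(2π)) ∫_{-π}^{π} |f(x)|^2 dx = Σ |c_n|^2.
Σ |c_n|^2 = 10

Expand |f|^2 and use orthogonality of {sin(nx), cos(mx)} on [-π, π]:
  ∫_{-π}^{π} sin(nx)^2 dx = π, ∫ cos(mx)^2 dx = π, and cross terms integrate to 0.
So ∫_{-π}^{π} f(x)^2 dx = 2^2 · π + 4^2 · π = (4 + 16)π.
Divide by 2π: (4 + 16)/2 = 10.
By Parseval, this equals Σ |c_n|^2.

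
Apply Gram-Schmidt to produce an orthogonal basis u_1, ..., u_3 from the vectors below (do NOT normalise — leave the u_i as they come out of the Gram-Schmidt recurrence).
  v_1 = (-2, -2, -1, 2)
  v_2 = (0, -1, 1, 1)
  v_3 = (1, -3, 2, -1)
Orthogonal basis:
  u_1 = (-2, -2, -1, 2)
  u_2 = (6/13, -7/13, 16/13, 7/13)
  u_3 = (1/5, -31/15, -2/15, -29/15)

Apply the Gram-Schmidt recurrence
  u_1 = v_1
  u_i = v_i − Σ_{j<i} ((v_i · u_j) / (u_j · u_j)) · u_j.

Step by step this gives:
  u_1 = (-2, -2, -1, 2)
  u_2 = (6/13, -7/13, 16/13, 7/13)
  u_3 = (1/5, -31/15, -2/15, -29/15)

Orthogonality check:
  u_2 · u_1 = 0 (should be 0)
  u_3 · u_1 = 0 (should be 0)
  u_3 · u_2 = 0 (should be 0)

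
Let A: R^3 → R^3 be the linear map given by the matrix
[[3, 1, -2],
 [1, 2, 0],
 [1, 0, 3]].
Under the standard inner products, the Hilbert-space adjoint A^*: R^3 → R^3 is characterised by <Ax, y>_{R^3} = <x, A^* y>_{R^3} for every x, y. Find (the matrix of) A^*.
A^* = A^T =
[[3, 1, 1],
 [1, 2, 0],
 [-2, 0, 3]]

For real matrices with standard dot products, the defining identity <Ax, y> = <x, A^* y> gives (Ax)^T y = x^T (A^*) y, i.e. x^T A^T y = x^T (A^*) y. Since this holds for all x, y, we must have A^* = A^T. Therefore
A^* =
[[3, 1, 1],
 [1, 2, 0],
 [-2, 0, 3]].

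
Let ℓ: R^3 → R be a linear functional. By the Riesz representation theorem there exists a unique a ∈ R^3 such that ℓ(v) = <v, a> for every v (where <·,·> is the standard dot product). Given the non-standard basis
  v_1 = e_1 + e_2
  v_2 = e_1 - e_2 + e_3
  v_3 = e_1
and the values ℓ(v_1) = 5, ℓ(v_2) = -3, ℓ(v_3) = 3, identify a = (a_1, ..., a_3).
a = (3, 2, -4)

Write a = (a_1, ..., a_3) in the standard basis. For each basis vector v_i, ℓ(v_i) = <v_i, a> is a linear equation in the a_j's. Collect the n equations into a matrix system V a = ℓ, where row i of V is v_i (expressed in the standard basis). Since V is invertible (lower-triangular with 1s on the diagonal, up to permutation), solve by back-substitution:
  V =
[[1, 1, 0],
 [1, -1, 1],
 [1, 0, 0]]
  V a = (5, -3, 3)
Solving gives a = (3, 2, -4).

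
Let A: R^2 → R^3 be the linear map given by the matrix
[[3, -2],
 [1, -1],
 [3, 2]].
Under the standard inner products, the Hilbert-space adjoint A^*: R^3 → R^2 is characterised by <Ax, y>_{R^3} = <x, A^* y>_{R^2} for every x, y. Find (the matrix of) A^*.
A^* = A^T =
[[3, 1, 3],
 [-2, -1, 2]]

For real matrices with standard dot products, the defining identity <Ax, y> = <x, A^* y> gives (Ax)^T y = x^T (A^*) y, i.e. x^T A^T y = x^T (A^*) y. Since this holds for all x, y, we must have A^* = A^T. Therefore
A^* =
[[3, 1, 3],
 [-2, -1, 2]].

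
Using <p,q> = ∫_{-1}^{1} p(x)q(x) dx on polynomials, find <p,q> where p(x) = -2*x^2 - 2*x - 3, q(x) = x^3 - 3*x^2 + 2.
<p,q> = -106/15

Expand the product: p(x)·q(x) = -2*x^5 + 4*x^4 + 3*x^3 + 5*x^2 - 4*x - 6.
∫_{-1}^{1} of each monomial x^k gives [2/(k+1) if k even, 0 if k odd]. Integrating term-by-term (or equivalently evaluating the antiderivative F(x) = -x^6/3 + 4*x^5/5 + 3*x^4/4 + 5*x^3/3 - 2*x^2 - 6*x at the endpoints):
  F(1) − F(−1) = -307/60 − (39/20) = -106/15.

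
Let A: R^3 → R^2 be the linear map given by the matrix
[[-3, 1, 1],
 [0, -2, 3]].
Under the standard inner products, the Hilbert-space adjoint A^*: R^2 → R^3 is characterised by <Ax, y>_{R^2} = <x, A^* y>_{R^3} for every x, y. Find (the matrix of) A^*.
A^* = A^T =
[[-3, 0],
 [1, -2],
 [1, 3]]

For real matrices with standard dot products, the defining identity <Ax, y> = <x, A^* y> gives (Ax)^T y = x^T (A^*) y, i.e. x^T A^T y = x^T (A^*) y. Since this holds for all x, y, we must have A^* = A^T. Therefore
A^* =
[[-3, 0],
 [1, -2],
 [1, 3]].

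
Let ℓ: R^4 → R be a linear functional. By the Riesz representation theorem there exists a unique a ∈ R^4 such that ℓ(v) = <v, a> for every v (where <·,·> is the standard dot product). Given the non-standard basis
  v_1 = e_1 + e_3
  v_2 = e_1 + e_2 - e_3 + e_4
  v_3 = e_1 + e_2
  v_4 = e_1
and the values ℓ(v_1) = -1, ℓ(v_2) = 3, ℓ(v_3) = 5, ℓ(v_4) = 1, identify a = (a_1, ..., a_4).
a = (1, 4, -2, -4)

Write a = (a_1, ..., a_4) in the standard basis. For each basis vector v_i, ℓ(v_i) = <v_i, a> is a linear equation in the a_j's. Collect the n equations into a matrix system V a = ℓ, where row i of V is v_i (expressed in the standard basis). Since V is invertible (lower-triangular with 1s on the diagonal, up to permutation), solve by back-substitution:
  V =
[[1, 0, 1, 0],
 [1, 1, -1, 1],
 [1, 1, 0, 0],
 [1, 0, 0, 0]]
  V a = (-1, 3, 5, 1)
Solving gives a = (1, 4, -2, -4).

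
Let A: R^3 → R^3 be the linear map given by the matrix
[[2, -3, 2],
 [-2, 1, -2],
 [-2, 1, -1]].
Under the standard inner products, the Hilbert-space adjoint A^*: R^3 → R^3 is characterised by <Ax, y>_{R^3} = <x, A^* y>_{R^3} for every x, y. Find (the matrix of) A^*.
A^* = A^T =
[[2, -2, -2],
 [-3, 1, 1],
 [2, -2, -1]]

For real matrices with standard dot products, the defining identity <Ax, y> = <x, A^* y> gives (Ax)^T y = x^T (A^*) y, i.e. x^T A^T y = x^T (A^*) y. Since this holds for all x, y, we must have A^* = A^T. Therefore
A^* =
[[2, -2, -2],
 [-3, 1, 1],
 [2, -2, -1]].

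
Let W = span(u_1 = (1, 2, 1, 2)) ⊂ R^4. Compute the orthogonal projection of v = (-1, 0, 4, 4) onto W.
proj_W(v) = (11/10, 11/5, 11/10, 11/5)

Set up U = [u_1 | ... | u_1] ∈ R^(4×1). The projector onto W = col(U) is P = U (U^T U)^(-1) U^T.
Compute U^T U =
  [10],
and U^T v = (11).
Solve U^T U · c = U^T v for the coefficients: c = (11/10). The projection is proj_W(v) = U c.
Check: (v - proj_W(v)) · u_1 = 0  (should be 0).
Result: proj_W(v) = (11/10, 11/5, 11/10, 11/5).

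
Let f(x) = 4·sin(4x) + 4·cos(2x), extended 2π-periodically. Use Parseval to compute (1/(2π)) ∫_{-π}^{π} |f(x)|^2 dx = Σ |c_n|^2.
Σ |c_n|^2 = 16

Expand |f|^2 and use orthogonality of {sin(nx), cos(mx)} on [-π, π]:
  ∫_{-π}^{π} sin(nx)^2 dx = π, ∫ cos(mx)^2 dx = π, and cross terms integrate to 0.
So ∫_{-π}^{π} f(x)^2 dx = 4^2 · π + 4^2 · π = (16 + 16)π.
Divide by 2π: (16 + 16)/2 = 16.
By Parseval, this equals Σ |c_n|^2.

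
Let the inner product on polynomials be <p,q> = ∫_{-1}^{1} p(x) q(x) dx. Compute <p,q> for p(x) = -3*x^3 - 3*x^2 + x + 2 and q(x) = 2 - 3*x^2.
<p,q> = 18/5

Expand the product: p(x)·q(x) = 9*x^5 + 9*x^4 - 9*x^3 - 12*x^2 + 2*x + 4.
∫_{-1}^{1} of each monomial x^k gives [2/(k+1) if k even, 0 if k odd]. Integrating term-by-term (or equivalently evaluating the antiderivative F(x) = 3*x^6/2 + 9*x^5/5 - 9*x^4/4 - 4*x^3 + x^2 + 4*x at the endpoints):
  F(1) − F(−1) = 41/20 − (-31/20) = 18/5.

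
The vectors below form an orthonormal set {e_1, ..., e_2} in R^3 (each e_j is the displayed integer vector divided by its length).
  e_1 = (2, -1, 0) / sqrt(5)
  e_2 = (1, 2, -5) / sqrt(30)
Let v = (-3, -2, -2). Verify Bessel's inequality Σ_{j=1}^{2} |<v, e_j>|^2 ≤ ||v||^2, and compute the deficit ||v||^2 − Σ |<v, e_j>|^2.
Σ |<v, e_j>|^2 = 7/2; ||v||^2 = 17; deficit = 27/2

Write each e_j = u_j / sqrt(<u_j, u_j>) where u_j is the displayed integer vector. Then <v, e_j> = <v, u_j> / sqrt(<u_j, u_j>), so |<v, e_j>|^2 = <v, u_j>^2 / <u_j, u_j>.
Coefficients: <v, e_1> = -4/sqrt(5), <v, e_2> = 3/sqrt(30).
Square and sum: Σ |<v, e_j>|^2 = 7/2.
Compute ||v||^2 = v·v = 17.
Deficit = 17 − 7/2 = 27/2 ≥ 0, confirming Bessel's inequality. (The deficit equals ||v − Σ <v,e_j> e_j||^2, the squared distance from v to span{e_j}.)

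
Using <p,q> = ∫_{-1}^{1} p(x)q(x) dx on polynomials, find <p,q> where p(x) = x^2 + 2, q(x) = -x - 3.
<p,q> = -14

Expand the product: p(x)·q(x) = -x^3 - 3*x^2 - 2*x - 6.
∫_{-1}^{1} of each monomial x^k gives [2/(k+1) if k even, 0 if k odd]. Integrating term-by-term (or equivalently evaluating the antiderivative F(x) = -x^4/4 - x^3 - x^2 - 6*x at the endpoints):
  F(1) − F(−1) = -33/4 − (23/4) = -14.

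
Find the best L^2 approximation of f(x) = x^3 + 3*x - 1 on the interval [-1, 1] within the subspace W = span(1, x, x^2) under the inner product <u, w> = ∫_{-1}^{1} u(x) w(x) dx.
g(x) = 18*x/5 - 1

The best approximation g ∈ W is the orthogonal projection of f onto W. Writing g = a_0 + a_1 x + a_2 x^2, the coefficients solve the normal equations G · a = b where
  G_{ij} = <φ_i, φ_j> and b_i = <f, φ_i>, with φ_0 = 1, φ_1 = x, φ_2 = x^2.
G =
  [2, 0, 2/3]
  [0, 2/3, 0]
  [2/3, 0, 2/5],
b = (-2, 12/5, -2/3).
Solving gives a_0 = -1, a_1 = 18/5, a_2 = 0, so
  g(x) = 18*x/5 - 1.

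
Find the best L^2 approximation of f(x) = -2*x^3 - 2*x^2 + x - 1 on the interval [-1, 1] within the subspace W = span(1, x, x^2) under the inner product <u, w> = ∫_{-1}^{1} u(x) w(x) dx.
g(x) = -2*x^2 - x/5 - 1

The best approximation g ∈ W is the orthogonal projection of f onto W. Writing g = a_0 + a_1 x + a_2 x^2, the coefficients solve the normal equations G · a = b where
  G_{ij} = <φ_i, φ_j> and b_i = <f, φ_i>, with φ_0 = 1, φ_1 = x, φ_2 = x^2.
G =
  [2, 0, 2/3]
  [0, 2/3, 0]
  [2/3, 0, 2/5],
b = (-10/3, -2/15, -22/15).
Solving gives a_0 = -1, a_1 = -1/5, a_2 = -2, so
  g(x) = -2*x^2 - x/5 - 1.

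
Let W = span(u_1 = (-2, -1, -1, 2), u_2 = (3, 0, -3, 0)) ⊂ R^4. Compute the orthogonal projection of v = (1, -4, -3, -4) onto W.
proj_W(v) = (41/19, 2/19, -35/19, -4/19)

Set up U = [u_1 | ... | u_2] ∈ R^(4×2). The projector onto W = col(U) is P = U (U^T U)^(-1) U^T.
Compute U^T U =
  [10, -3]
  [-3, 18],
and U^T v = (-3, 12).
Solve U^T U · c = U^T v for the coefficients: c = (-2/19, 37/57). The projection is proj_W(v) = U c.
Check: (v - proj_W(v)) · u_1 = 0  (should be 0).
Check: (v - proj_W(v)) · u_2 = 0  (should be 0).
Result: proj_W(v) = (41/19, 2/19, -35/19, -4/19).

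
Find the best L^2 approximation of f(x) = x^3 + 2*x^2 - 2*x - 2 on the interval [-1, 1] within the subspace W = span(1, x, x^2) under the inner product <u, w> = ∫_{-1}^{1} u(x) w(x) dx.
g(x) = 2*x^2 - 7*x/5 - 2

The best approximation g ∈ W is the orthogonal projection of f onto W. Writing g = a_0 + a_1 x + a_2 x^2, the coefficients solve the normal equations G · a = b where
  G_{ij} = <φ_i, φ_j> and b_i = <f, φ_i>, with φ_0 = 1, φ_1 = x, φ_2 = x^2.
G =
  [2, 0, 2/3]
  [0, 2/3, 0]
  [2/3, 0, 2/5],
b = (-8/3, -14/15, -8/15).
Solving gives a_0 = -2, a_1 = -7/5, a_2 = 2, so
  g(x) = 2*x^2 - 7*x/5 - 2.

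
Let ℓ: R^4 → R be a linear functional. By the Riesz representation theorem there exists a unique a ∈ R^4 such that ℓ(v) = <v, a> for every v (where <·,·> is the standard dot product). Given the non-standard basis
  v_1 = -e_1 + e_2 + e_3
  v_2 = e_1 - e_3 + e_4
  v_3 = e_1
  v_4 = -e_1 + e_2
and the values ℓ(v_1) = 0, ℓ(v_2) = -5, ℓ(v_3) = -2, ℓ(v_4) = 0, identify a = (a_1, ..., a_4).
a = (-2, -2, 0, -3)

Write a = (a_1, ..., a_4) in the standard basis. For each basis vector v_i, ℓ(v_i) = <v_i, a> is a linear equation in the a_j's. Collect the n equations into a matrix system V a = ℓ, where row i of V is v_i (expressed in the standard basis). Since V is invertible (lower-triangular with 1s on the diagonal, up to permutation), solve by back-substitution:
  V =
[[-1, 1, 1, 0],
 [1, 0, -1, 1],
 [1, 0, 0, 0],
 [-1, 1, 0, 0]]
  V a = (0, -5, -2, 0)
Solving gives a = (-2, -2, 0, -3).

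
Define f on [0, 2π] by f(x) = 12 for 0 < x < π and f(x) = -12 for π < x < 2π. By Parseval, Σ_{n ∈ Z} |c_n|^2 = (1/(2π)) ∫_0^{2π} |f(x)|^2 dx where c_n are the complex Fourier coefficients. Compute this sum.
Σ |c_n|^2 = 144

Parseval equates the L^2 energy of f (normalised by 1/(2π)) with the ℓ^2 sum of its Fourier coefficients: (1/(2π)) ∫_0^{2π} |f|^2 = Σ |c_n|^2.
Compute the left side: (1/(2π)) [∫_0^π 12^2 dx + ∫_π^{2π} (-12)^2 dx] = (1/(2π)) · (144π + 144π) = (144 + 144)/2 = 144.
So Σ_{n ∈ Z} |c_n|^2 = 144.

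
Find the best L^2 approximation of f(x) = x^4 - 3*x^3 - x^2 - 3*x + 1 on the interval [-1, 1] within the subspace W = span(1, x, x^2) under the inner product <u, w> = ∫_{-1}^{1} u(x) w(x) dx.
g(x) = -x^2/7 - 24*x/5 + 32/35

The best approximation g ∈ W is the orthogonal projection of f onto W. Writing g = a_0 + a_1 x + a_2 x^2, the coefficients solve the normal equations G · a = b where
  G_{ij} = <φ_i, φ_j> and b_i = <f, φ_i>, with φ_0 = 1, φ_1 = x, φ_2 = x^2.
G =
  [2, 0, 2/3]
  [0, 2/3, 0]
  [2/3, 0, 2/5],
b = (26/15, -16/5, 58/105).
Solving gives a_0 = 32/35, a_1 = -24/5, a_2 = -1/7, so
  g(x) = -x^2/7 - 24*x/5 + 32/35.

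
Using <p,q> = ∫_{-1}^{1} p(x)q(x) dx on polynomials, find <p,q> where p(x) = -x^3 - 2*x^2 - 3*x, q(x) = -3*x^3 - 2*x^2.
<p,q> = 212/35

Expand the product: p(x)·q(x) = 3*x^6 + 8*x^5 + 13*x^4 + 6*x^3.
∫_{-1}^{1} of each monomial x^k gives [2/(k+1) if k even, 0 if k odd]. Integrating term-by-term (or equivalently evaluating the antiderivative F(x) = 3*x^7/7 + 4*x^6/3 + 13*x^5/5 + 3*x^4/2 at the endpoints):
  F(1) − F(−1) = 1231/210 − (-41/210) = 212/35.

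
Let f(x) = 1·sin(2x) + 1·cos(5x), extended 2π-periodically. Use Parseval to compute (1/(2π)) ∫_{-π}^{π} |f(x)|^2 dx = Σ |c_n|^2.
Σ |c_n|^2 = 1

Expand |f|^2 and use orthogonality of {sin(nx), cos(mx)} on [-π, π]:
  ∫_{-π}^{π} sin(nx)^2 dx = π, ∫ cos(mx)^2 dx = π, and cross terms integrate to 0.
So ∫_{-π}^{π} f(x)^2 dx = 1^2 · π + 1^2 · π = (1 + 1)π.
Divide by 2π: (1 + 1)/2 = 1.
By Parseval, this equals Σ |c_n|^2.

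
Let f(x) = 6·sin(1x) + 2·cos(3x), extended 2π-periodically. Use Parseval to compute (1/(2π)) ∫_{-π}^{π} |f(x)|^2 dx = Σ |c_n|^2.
Σ |c_n|^2 = 20

Expand |f|^2 and use orthogonality of {sin(nx), cos(mx)} on [-π, π]:
  ∫_{-π}^{π} sin(nx)^2 dx = π, ∫ cos(mx)^2 dx = π, and cross terms integrate to 0.
So ∫_{-π}^{π} f(x)^2 dx = 6^2 · π + 2^2 · π = (36 + 4)π.
Divide by 2π: (36 + 4)/2 = 20.
By Parseval, this equals Σ |c_n|^2.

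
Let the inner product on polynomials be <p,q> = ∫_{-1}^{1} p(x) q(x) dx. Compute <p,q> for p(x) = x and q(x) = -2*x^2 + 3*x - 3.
<p,q> = 2

Expand the product: p(x)·q(x) = -2*x^3 + 3*x^2 - 3*x.
∫_{-1}^{1} of each monomial x^k gives [2/(k+1) if k even, 0 if k odd]. Integrating term-by-term (or equivalently evaluating the antiderivative F(x) = -x^4/2 + x^3 - 3*x^2/2 at the endpoints):
  F(1) − F(−1) = -1 − (-3) = 2.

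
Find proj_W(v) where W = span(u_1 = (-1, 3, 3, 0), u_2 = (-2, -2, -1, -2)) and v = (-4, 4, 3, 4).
proj_W(v) = (-10/11, 406/99, 389/99, 34/99)

Set up U = [u_1 | ... | u_2] ∈ R^(4×2). The projector onto W = col(U) is P = U (U^T U)^(-1) U^T.
Compute U^T U =
  [19, -7]
  [-7, 13],
and U^T v = (25, -11).
Solve U^T U · c = U^T v for the coefficients: c = (124/99, -17/99). The projection is proj_W(v) = U c.
Check: (v - proj_W(v)) · u_1 = 0  (should be 0).
Check: (v - proj_W(v)) · u_2 = 0  (should be 0).
Result: proj_W(v) = (-10/11, 406/99, 389/99, 34/99).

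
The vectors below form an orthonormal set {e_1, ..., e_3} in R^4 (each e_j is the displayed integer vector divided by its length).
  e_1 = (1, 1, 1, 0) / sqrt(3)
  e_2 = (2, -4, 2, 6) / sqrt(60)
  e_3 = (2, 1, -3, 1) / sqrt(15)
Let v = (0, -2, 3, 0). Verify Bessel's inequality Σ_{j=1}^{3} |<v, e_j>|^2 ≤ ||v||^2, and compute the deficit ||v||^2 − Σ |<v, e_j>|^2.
Σ |<v, e_j>|^2 = 35/3; ||v||^2 = 13; deficit = 4/3

Write each e_j = u_j / sqrt(<u_j, u_j>) where u_j is the displayed integer vector. Then <v, e_j> = <v, u_j> / sqrt(<u_j, u_j>), so |<v, e_j>|^2 = <v, u_j>^2 / <u_j, u_j>.
Coefficients: <v, e_1> = 1/sqrt(3), <v, e_2> = 14/sqrt(60), <v, e_3> = -11/sqrt(15).
Square and sum: Σ |<v, e_j>|^2 = 35/3.
Compute ||v||^2 = v·v = 13.
Deficit = 13 − 35/3 = 4/3 ≥ 0, confirming Bessel's inequality. (The deficit equals ||v − Σ <v,e_j> e_j||^2, the squared distance from v to span{e_j}.)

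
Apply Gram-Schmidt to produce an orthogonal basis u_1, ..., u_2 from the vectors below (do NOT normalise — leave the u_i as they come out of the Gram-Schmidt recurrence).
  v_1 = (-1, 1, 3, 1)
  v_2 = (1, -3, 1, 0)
Orthogonal basis:
  u_1 = (-1, 1, 3, 1)
  u_2 = (11/12, -35/12, 5/4, 1/12)

Apply the Gram-Schmidt recurrence
  u_1 = v_1
  u_i = v_i − Σ_{j<i} ((v_i · u_j) / (u_j · u_j)) · u_j.

Step by step this gives:
  u_1 = (-1, 1, 3, 1)
  u_2 = (11/12, -35/12, 5/4, 1/12)

Orthogonality check:
  u_2 · u_1 = 0 (should be 0)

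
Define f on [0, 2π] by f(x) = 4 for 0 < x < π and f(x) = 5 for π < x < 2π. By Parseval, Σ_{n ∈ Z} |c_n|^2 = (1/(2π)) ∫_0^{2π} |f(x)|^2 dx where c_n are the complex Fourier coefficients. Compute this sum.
Σ |c_n|^2 = 41/2

Parseval equates the L^2 energy of f (normalised by 1/(2π)) with the ℓ^2 sum of its Fourier coefficients: (1/(2π)) ∫_0^{2π} |f|^2 = Σ |c_n|^2.
Compute the left side: (1/(2π)) [∫_0^π 4^2 dx + ∫_π^{2π} 5^2 dx] = (1/(2π)) · (16π + 25π) = (16 + 25)/2 = 41/2.
So Σ_{n ∈ Z} |c_n|^2 = 41/2.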